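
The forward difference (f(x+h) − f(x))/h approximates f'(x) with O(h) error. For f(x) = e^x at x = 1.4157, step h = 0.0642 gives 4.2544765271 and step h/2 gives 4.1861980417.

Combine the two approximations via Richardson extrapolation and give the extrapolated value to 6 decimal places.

4.117920

r = 1: numerator weight 2, denominator 1.
Numerator 2×A(h/2) − A(h) = 2×4.1861980417 − 4.2544765271 = 4.1179195563
R = 4.1179195563/1 = 4.1179195563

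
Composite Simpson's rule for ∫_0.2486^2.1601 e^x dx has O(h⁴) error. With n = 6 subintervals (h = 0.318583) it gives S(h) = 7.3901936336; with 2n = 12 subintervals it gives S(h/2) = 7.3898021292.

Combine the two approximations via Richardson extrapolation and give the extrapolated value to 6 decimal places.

7.389776

Error is O(h^4); halving h shrinks it by 2^4 = 16.
Numerator 16·A(h/2) − A(h) = 16·7.3898021292 − 7.3901936336 = 110.8466404336
Denominator 16 − 1 = 15.
110.8466404336 ÷ 15 = 7.3897760289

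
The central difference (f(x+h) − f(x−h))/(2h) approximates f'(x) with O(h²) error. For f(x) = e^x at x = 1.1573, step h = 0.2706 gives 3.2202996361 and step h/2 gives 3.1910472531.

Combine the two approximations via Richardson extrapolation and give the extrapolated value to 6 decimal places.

r = 2, so 2^r = 4.
Weighted: 12.7641890124 − 3.2202996361 = 9.5438893763
9.5438893763 ÷ 3 = 3.1812964588
Gap between inputs: 2.925e-02; correction applied: −0.0097507943.

3.181296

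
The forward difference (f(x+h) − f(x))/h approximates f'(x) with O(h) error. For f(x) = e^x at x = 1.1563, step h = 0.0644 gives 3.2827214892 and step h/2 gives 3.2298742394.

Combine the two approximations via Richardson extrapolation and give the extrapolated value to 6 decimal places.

Error is O(h^1); halving h shrinks it by 2^1 = 2.
Numerator 2·A(h/2) − A(h) = 2·3.2298742394 − 3.2827214892 = 3.1770269896
Divide by 2^1 − 1 = 1.
R = 3.1770269896/1 = 3.1770269896

3.177027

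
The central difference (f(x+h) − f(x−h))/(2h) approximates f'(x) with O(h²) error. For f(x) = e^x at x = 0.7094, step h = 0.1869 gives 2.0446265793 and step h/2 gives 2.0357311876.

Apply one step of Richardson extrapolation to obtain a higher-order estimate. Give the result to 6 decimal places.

The method has order 2: 2^2 = 4.
2^2×A(h/2) = 8.1429247504; minus A(h) gives 6.0982981711.
Denominator 4 − 1 = 3.
Result: 2.0327660570
Gap between inputs: 8.895e-03; correction applied: −0.0029651306.

2.032766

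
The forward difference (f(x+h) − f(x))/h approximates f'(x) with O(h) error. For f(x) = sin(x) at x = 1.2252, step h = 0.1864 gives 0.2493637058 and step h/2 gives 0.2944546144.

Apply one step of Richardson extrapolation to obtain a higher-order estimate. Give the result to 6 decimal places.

The method has order 1: 2^1 = 2.
Difference of the inputs: 0.2944546144 − 0.2493637058 = 0.0450909086
Correction (A(h/2) − A(h))/(2 − 1) = 0.0450909086/1 = 0.0450909086
R = A(h/2) + (A(h/2) − A(h))/1 = 0.2944546144 + 0.0450909086 = 0.3395455230
Correction |R − A(h/2)| = 4.509e-02; gap |A(h/2) − A(h)| = 4.509e-02.

0.339546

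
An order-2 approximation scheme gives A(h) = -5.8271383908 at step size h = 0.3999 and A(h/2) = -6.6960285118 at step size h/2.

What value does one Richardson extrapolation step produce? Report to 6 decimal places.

-6.985659

Error is O(h^2); halving h shrinks it by 2^2 = 4.
Numerator 4*A(h/2) − A(h) = 4*(-6.6960285118) − (-5.8271383908) = -20.9569756564
(4*(-6.6960285118) − (-5.8271383908))/(4 − 1) = -6.9856585521
Correction |R − A(h/2)| = 2.896e-01; gap |A(h/2) − A(h)| = 8.689e-01.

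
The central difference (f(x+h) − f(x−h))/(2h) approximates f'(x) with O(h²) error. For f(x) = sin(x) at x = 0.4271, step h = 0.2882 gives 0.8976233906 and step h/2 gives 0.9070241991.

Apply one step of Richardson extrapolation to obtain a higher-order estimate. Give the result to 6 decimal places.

The method has order 2: 2^2 = 4.
A(h/2) − A(h) = 0.9070241991 − 0.8976233906 = 0.0094008085
Correction (A(h/2) − A(h))/(4 − 1) = 0.0094008085/3 = 0.0031336028
R = A(h/2) + (A(h/2) − A(h))/3 = 0.9070241991 + 0.0031336028 = 0.9101578019

0.910158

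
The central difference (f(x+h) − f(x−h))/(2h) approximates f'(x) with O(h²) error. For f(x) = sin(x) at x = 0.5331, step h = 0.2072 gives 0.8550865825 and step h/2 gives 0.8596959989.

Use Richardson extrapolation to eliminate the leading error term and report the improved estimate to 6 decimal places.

r = 2, so 2^r = 4.
Difference of the inputs: 0.8596959989 − 0.8550865825 = 0.0046094164
Divide by 2^2 − 1 = 3: 0.0046094164/3 = 0.0015364721
R = 0.8596959989 + 0.0015364721 = 0.8612324710

0.861232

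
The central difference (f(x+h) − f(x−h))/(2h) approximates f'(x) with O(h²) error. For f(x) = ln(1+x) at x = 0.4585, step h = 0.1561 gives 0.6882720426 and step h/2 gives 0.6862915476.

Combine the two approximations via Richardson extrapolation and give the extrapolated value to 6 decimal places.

Error is O(h^2); halving h shrinks it by 2^2 = 4.
Numerator 4*A(h/2) − A(h) = 4*0.6862915476 − 0.6882720426 = 2.0568941478
Divide by 2^2 − 1 = 3.
Extrapolated: 2.0568941478 / 3 = 0.6856313826

0.685631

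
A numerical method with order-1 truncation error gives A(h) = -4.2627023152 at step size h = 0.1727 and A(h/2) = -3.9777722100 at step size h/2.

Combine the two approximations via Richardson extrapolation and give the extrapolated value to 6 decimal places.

-3.692842

Method order is 1; weight 2^1 = 2.
Weighted: (-7.9555444200) − (-4.2627023152) = -3.6928421048
Denominator 2 − 1 = 1.
R = (-3.6928421048)/1 = -3.6928421048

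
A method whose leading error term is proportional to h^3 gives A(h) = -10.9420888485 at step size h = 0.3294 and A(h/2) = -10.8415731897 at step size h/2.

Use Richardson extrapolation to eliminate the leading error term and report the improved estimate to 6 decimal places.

r = 3: numerator weight 8, denominator 7.
8×(-10.8415731897) = -86.7325855176; subtract (-10.9420888485) → -75.7904966691
Extrapolated: (-75.7904966691) / 7 = -10.8272138099
Shift from A(h/2): +0.0143593798.

-10.827214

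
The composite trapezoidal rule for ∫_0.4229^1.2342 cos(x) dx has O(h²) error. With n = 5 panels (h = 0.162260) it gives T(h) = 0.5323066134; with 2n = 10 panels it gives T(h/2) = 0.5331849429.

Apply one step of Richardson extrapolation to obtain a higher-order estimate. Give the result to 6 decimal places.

0.533478

With r = 2 the leading error scales as h^2, so the weight is 2^2 = 4.
4*0.5331849429 − 0.5323066134 = 1.6004331582
Divide by 2^2 − 1 = 3.
Extrapolated: 1.6004331582 / 3 = 0.5334777194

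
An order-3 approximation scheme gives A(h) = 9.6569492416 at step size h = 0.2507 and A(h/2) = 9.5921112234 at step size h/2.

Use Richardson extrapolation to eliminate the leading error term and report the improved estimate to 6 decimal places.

Order 3 gives 2^r = 8 and 2^r − 1 = 7.
8*9.5921112234 − 9.6569492416 = 67.0799405456
67.0799405456 ÷ 7 = 9.5828486494

9.582849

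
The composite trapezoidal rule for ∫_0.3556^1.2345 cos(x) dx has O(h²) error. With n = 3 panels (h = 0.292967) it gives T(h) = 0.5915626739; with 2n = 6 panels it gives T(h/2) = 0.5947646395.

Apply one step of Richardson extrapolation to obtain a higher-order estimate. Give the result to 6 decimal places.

0.595832

With r = 2 the leading error scales as h^2, so the weight is 2^2 = 4.
4·0.5947646395 = 2.3790585580; 2.3790585580 − 0.5915626739 = 1.7874958841
(4·0.5947646395 − 0.5915626739)/(4 − 1) = 0.5958319614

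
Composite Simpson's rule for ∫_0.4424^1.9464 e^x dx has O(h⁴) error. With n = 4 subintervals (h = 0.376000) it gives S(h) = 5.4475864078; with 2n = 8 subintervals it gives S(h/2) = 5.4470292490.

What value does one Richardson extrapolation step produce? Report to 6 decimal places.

Leading term ∝ h^4; use weight 16 = 2^4.
16 × 5.4470292490 = 87.1524679840; 87.1524679840 − 5.4475864078 = 81.7048815762
(16 × 5.4470292490 − 5.4475864078)/(16 − 1) = 5.4469921051
Shift from A(h/2): −0.0000371439.

5.446992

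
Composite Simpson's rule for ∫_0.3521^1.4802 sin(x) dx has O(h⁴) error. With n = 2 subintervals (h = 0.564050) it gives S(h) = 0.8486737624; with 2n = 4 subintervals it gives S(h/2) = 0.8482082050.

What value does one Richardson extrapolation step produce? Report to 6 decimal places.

0.848177

Order 4 gives 2^r = 16 and 2^r − 1 = 15.
2^4·A(h/2) = 13.5713312800; minus A(h) gives 12.7226575176.
Extrapolated: 12.7226575176 / 15 = 0.8481771678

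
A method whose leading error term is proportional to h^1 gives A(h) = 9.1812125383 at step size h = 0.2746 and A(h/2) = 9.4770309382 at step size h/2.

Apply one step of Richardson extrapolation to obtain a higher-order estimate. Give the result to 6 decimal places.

9.772849

The method has order 1: 2^1 = 2.
Top: 2(9.4770309382) − (9.1812125383) = 9.7728493381
Extrapolated: 9.7728493381 / 1 = 9.7728493381
Gap between inputs: 2.958e-01; correction applied: +0.2958183999.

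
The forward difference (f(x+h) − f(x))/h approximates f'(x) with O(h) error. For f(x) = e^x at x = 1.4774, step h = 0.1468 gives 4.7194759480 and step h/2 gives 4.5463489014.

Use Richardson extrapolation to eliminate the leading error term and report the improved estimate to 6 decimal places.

The method has order 1: 2^1 = 2.
A(h/2) − A(h) = 4.5463489014 − 4.7194759480 = -0.1731270466
Correction (A(h/2) − A(h))/(2 − 1) = (-0.1731270466)/1 = -0.1731270466
R = A(h/2) + (A(h/2) − A(h))/1 = 4.5463489014 − 0.1731270466 = 4.3732218548

4.373222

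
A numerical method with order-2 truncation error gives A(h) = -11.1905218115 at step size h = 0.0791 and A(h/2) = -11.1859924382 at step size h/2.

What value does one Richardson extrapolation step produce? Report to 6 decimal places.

-11.184483

Order 2 gives 2^r = 4 and 2^r − 1 = 3.
4·(-11.1859924382) = -44.7439697528; subtract (-11.1905218115) → -33.5534479413
Denominator 4 − 1 = 3.
R = (-33.5534479413)/3 = -11.1844826471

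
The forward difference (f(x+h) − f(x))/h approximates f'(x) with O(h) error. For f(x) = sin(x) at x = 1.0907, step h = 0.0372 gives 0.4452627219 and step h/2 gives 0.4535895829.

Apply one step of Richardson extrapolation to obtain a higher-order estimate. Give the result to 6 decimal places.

The method has order 1: 2^1 = 2.
2×0.4535895829 − 0.4452627219 = 0.4619164439
0.4619164439 ÷ 1 = 0.4619164439
Shift from A(h/2): +0.0083268610.

0.461916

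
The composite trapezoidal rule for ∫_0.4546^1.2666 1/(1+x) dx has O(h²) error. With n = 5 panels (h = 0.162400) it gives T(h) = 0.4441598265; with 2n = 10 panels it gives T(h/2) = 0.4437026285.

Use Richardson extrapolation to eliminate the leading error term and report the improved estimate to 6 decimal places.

With r = 2 the leading error scales as h^2, so the weight is 2^2 = 4.
4·0.4437026285 = 1.7748105140; subtract 0.4441598265 → 1.3306506875
Divide by 2^2 − 1 = 3.
(4·0.4437026285 − 0.4441598265)/(4 − 1) = 0.4435502292
Gap between inputs: 4.572e-04; correction applied: −0.0001523993.

0.443550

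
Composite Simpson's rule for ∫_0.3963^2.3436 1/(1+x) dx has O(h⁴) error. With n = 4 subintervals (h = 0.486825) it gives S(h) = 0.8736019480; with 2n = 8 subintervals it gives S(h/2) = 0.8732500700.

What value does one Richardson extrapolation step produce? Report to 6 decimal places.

r = 4, so 2^r = 16.
Weighted: 13.9720011200 − 0.8736019480 = 13.0983991720
R = 13.0983991720/15 = 0.8732266115

0.873227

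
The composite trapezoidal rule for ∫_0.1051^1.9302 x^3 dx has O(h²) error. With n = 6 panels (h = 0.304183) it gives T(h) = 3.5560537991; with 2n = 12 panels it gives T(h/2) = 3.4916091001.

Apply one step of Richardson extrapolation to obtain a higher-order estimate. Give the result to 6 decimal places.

3.470128

Error is O(h^2); halving h shrinks it by 2^2 = 4.
Difference of the inputs: 3.4916091001 − 3.5560537991 = -0.0644446990
Correction (A(h/2) − A(h))/(4 − 1) = (-0.0644446990)/3 = -0.0214815663
R = A(h/2) + (A(h/2) − A(h))/3 = 3.4916091001 − 0.0214815663 = 3.4701275338
Shift from A(h/2): −0.0214815663.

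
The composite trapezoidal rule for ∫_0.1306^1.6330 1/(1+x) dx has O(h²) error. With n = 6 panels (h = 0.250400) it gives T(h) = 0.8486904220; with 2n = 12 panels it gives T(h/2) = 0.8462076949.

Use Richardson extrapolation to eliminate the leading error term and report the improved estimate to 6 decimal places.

0.845380

Error is O(h^2); halving h shrinks it by 2^2 = 4.
4·0.8462076949 = 3.3848307796; 3.3848307796 − 0.8486904220 = 2.5361403576
(4·0.8462076949 − 0.8486904220)/(4 − 1) = 0.8453801192
Shift from A(h/2): −0.0008275757.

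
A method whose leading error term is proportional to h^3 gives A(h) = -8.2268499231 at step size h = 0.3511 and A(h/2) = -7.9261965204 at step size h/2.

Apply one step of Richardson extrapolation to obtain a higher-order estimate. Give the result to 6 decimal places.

With r = 3 the leading error scales as h^3, so the weight is 2^3 = 8.
2^3 × A(h/2) = -63.4095721632; minus A(h) gives -55.1827222401.
Divide by 2^3 − 1 = 7.
(8 × (-7.9261965204) − (-8.2268499231))/(8 − 1) = -7.8832460343
Gap between inputs: 3.007e-01; correction applied: +0.0429504861.

-7.883246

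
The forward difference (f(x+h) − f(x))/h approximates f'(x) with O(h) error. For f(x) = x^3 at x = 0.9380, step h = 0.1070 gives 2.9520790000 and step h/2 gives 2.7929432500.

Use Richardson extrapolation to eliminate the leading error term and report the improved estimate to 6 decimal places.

r = 1: numerator weight 2, denominator 1.
2·2.7929432500 = 5.5858865000; 5.5858865000 − 2.9520790000 = 2.6338075000
Extrapolated: 2.6338075000 / 1 = 2.6338075000
Gap between inputs: 1.591e-01; correction applied: −0.1591357500.

2.633808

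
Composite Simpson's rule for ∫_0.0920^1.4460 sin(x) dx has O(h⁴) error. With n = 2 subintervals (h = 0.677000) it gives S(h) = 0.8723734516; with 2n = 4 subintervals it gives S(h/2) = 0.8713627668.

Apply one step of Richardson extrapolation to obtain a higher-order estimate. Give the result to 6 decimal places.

Error is O(h^4); halving h shrinks it by 2^4 = 16.
2^4 × A(h/2) = 13.9418042688; minus A(h) gives 13.0694308172.
13.0694308172 ÷ 15 = 0.8712953878

0.871295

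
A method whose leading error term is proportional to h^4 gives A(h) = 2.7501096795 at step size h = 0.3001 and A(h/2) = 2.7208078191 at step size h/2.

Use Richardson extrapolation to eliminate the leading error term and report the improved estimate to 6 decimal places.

2.718854

Order 4 gives 2^r = 16 and 2^r − 1 = 15.
2^4×A(h/2) = 43.5329251056; minus A(h) gives 40.7828154261.
Divide by 2^4 − 1 = 15.
Extrapolated: 40.7828154261 / 15 = 2.7188543617
Gap between inputs: 2.930e-02; correction applied: −0.0019534574.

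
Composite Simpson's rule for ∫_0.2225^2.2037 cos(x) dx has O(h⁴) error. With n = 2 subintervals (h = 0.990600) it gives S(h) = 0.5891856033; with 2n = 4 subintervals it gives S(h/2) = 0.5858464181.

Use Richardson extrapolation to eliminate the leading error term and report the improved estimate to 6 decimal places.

0.585624

r = 4: numerator weight 16, denominator 15.
16×0.5858464181 − 0.5891856033 = 8.7843570863
Divide by 2^4 − 1 = 15.
So the Richardson estimate is 0.5856238058.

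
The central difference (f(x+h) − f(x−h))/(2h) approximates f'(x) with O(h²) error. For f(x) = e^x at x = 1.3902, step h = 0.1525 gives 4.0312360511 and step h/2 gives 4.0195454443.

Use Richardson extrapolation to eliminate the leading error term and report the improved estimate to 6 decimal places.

4.015649

Order 2 gives 2^r = 4 and 2^r − 1 = 3.
Numerator 4·A(h/2) − A(h) = 4·4.0195454443 − 4.0312360511 = 12.0469457261
Denominator 4 − 1 = 3.
R = 12.0469457261/3 = 4.0156485754
Gap between inputs: 1.169e-02; correction applied: −0.0038968689.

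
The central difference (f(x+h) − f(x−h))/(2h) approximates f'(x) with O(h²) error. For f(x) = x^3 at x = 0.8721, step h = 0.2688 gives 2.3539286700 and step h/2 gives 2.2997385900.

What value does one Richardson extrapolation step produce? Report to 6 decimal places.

With r = 2 the leading error scales as h^2, so the weight is 2^2 = 4.
4·2.2997385900 = 9.1989543600; 9.1989543600 − 2.3539286700 = 6.8450256900
Extrapolated: 6.8450256900 / 3 = 2.2816752300
Gap between inputs: 5.419e-02; correction applied: −0.0180633600.

2.281675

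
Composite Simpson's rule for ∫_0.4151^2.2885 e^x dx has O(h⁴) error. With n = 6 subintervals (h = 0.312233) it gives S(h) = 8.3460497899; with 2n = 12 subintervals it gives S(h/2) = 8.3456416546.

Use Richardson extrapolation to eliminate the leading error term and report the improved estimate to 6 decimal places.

8.345614

r = 4: numerator weight 16, denominator 15.
16×8.3456416546 = 133.5302664736; 133.5302664736 − 8.3460497899 = 125.1842166837
R = 125.1842166837/15 = 8.3456144456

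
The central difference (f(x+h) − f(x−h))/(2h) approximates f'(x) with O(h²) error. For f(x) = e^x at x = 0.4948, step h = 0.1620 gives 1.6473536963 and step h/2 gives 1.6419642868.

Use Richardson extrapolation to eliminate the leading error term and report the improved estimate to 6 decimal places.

1.640168

Error is O(h^2); halving h shrinks it by 2^2 = 4.
Numerator 4*A(h/2) − A(h) = 4*1.6419642868 − 1.6473536963 = 4.9205034509
Denominator 4 − 1 = 3.
Result: 1.6401678170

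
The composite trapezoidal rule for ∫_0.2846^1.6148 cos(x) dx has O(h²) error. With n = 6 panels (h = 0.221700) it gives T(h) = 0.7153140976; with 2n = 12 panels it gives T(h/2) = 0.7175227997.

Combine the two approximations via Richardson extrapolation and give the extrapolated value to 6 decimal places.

Leading term ∝ h^2; use weight 4 = 2^2.
4·0.7175227997 = 2.8700911988; 2.8700911988 − 0.7153140976 = 2.1547771012
Divide by 2^2 − 1 = 3.
Extrapolated: 2.1547771012 / 3 = 0.7182590337

0.718259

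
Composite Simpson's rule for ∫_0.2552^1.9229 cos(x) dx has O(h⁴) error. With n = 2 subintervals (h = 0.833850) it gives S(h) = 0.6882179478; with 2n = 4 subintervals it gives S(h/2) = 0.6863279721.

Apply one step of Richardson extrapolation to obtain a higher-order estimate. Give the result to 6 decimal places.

Leading term ∝ h^4; use weight 16 = 2^4.
Top: 16(0.6863279721) − (0.6882179478) = 10.2930296058
Denominator 16 − 1 = 15.
Result: 0.6862019737
Correction |R − A(h/2)| = 1.260e-04; gap |A(h/2) − A(h)| = 1.890e-03.

0.686202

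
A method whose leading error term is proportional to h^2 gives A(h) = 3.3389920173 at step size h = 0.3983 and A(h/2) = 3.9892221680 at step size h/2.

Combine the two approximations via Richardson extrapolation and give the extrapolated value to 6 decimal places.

Error is O(h^2); halving h shrinks it by 2^2 = 4.
Numerator 4×A(h/2) − A(h) = 4×3.9892221680 − 3.3389920173 = 12.6178966547
Divide by 2^2 − 1 = 3.
R = 12.6178966547/3 = 4.2059655516
Gap between inputs: 6.502e-01; correction applied: +0.2167433836.

4.205966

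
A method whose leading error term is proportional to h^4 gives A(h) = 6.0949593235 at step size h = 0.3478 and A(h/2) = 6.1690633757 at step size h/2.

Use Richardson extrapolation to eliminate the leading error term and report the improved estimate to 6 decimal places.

Method order is 4; weight 2^4 = 16.
2^4·A(h/2) = 98.7050140112; minus A(h) gives 92.6100546877.
Denominator 16 − 1 = 15.
Result: 6.1740036458
Gap between inputs: 7.410e-02; correction applied: +0.0049402701.

6.174004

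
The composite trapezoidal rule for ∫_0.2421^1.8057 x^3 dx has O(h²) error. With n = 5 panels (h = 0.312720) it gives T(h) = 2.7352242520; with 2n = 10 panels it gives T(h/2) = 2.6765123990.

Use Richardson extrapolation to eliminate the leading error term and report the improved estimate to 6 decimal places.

2.656942

Method order is 2; weight 2^2 = 4.
Top: 4(2.6765123990) − (2.7352242520) = 7.9708253440
(4*2.6765123990 − 2.7352242520)/(4 − 1) = 2.6569417813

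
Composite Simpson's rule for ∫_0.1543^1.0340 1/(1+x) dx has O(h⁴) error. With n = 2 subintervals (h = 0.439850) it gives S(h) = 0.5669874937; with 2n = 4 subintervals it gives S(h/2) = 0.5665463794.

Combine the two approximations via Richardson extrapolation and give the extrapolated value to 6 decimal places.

The method has order 4: 2^4 = 16.
16 × 0.5665463794 − 0.5669874937 = 8.4977545767
R = 8.4977545767/15 = 0.5665169718
Shift from A(h/2): −0.0000294076.

0.566517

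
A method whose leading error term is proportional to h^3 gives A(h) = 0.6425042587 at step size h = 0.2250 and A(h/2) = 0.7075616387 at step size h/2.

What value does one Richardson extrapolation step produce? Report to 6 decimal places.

r = 3: numerator weight 8, denominator 7.
Weighted: 5.6604931096 − 0.6425042587 = 5.0179888509
(8*0.7075616387 − 0.6425042587)/(8 − 1) = 0.7168555501
Gap between inputs: 6.506e-02; correction applied: +0.0092939114.

0.716856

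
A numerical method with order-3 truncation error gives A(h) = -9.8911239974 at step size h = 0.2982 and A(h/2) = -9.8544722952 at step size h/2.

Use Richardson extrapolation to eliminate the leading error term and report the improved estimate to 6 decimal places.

Order 3 gives 2^r = 8 and 2^r − 1 = 7.
A(h/2) − A(h) = -9.8544722952 − (-9.8911239974) = 0.0366517022
Divide by 2^3 − 1 = 7: 0.0366517022/7 = 0.0052359575
R = A(h/2) + (A(h/2) − A(h))/7 = -9.8544722952 + 0.0052359575 = -9.8492363377

-9.849236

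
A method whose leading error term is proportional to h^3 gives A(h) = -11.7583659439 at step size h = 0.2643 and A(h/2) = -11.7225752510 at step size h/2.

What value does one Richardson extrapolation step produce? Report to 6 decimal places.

-11.717462

r = 3: numerator weight 8, denominator 7.
Weighted: (-93.7806020080) − (-11.7583659439) = -82.0222360641
Denominator 8 − 1 = 7.
(8 × (-11.7225752510) − (-11.7583659439))/(8 − 1) = -11.7174622949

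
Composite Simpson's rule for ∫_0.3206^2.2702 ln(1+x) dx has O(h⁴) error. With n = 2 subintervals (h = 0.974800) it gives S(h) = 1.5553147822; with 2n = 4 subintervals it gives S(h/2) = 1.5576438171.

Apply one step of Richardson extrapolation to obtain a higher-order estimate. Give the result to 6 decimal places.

r = 4, so 2^r = 16.
A(h/2) − A(h) = 1.5576438171 − 1.5553147822 = 0.0023290349
Correction (A(h/2) − A(h))/(16 − 1) = 0.0023290349/15 = 0.0001552690
R = 1.5576438171 + 0.0001552690 = 1.5577990861

1.557799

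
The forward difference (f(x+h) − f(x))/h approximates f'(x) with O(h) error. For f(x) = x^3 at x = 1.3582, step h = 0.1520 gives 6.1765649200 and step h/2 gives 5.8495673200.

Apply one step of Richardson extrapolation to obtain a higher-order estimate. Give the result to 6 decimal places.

With r = 1 the leading error scales as h^1, so the weight is 2^1 = 2.
2·5.8495673200 = 11.6991346400; subtract 6.1765649200 → 5.5225697200
Denominator 2 − 1 = 1.
(2·5.8495673200 − 6.1765649200)/(2 − 1) = 5.5225697200

5.522570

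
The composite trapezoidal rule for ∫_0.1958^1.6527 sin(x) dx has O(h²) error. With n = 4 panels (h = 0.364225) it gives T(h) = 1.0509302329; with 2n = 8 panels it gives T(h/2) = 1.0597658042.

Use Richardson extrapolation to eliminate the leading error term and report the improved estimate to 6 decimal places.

1.062711

Method order is 2; weight 2^2 = 4.
Numerator 4 × A(h/2) − A(h) = 4 × 1.0597658042 − 1.0509302329 = 3.1881329839
Divide by 2^2 − 1 = 3.
R = 3.1881329839/3 = 1.0627109946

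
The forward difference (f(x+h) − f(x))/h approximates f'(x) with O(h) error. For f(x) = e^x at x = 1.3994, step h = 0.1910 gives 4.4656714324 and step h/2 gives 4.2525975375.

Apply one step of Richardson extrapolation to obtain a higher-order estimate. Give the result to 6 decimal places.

4.039524

Leading term ∝ h^1; use weight 2 = 2^1.
Difference of the inputs: 4.2525975375 − 4.4656714324 = -0.2130738949
Divide by 2^1 − 1 = 1: (-0.2130738949)/1 = -0.2130738949
R = 4.2525975375 − 0.2130738949 = 4.0395236426
Gap between inputs: 2.131e-01; correction applied: −0.2130738949.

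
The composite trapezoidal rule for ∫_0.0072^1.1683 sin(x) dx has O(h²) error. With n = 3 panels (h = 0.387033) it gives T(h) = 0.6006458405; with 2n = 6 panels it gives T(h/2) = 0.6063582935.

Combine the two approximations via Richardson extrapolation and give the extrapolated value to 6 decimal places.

Method order is 2; weight 2^2 = 4.
4×0.6063582935 = 2.4254331740; subtract 0.6006458405 → 1.8247873335
Divide by 2^2 − 1 = 3.
So the Richardson estimate is 0.6082624445.

0.608262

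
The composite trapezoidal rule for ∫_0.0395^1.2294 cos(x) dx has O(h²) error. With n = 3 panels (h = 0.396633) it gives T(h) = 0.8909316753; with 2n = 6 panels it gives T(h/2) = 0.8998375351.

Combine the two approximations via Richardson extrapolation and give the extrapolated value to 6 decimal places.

Method order is 2; weight 2^2 = 4.
2^2·A(h/2) = 3.5993501404; minus A(h) gives 2.7084184651.
Divide by 2^2 − 1 = 3.
(4·0.8998375351 − 0.8909316753)/(4 − 1) = 0.9028061550

0.902806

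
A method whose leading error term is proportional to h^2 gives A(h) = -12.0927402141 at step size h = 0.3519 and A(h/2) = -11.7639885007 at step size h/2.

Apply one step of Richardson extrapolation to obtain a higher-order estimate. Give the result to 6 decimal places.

-11.654405

Error is O(h^2); halving h shrinks it by 2^2 = 4.
4·(-11.7639885007) = -47.0559540028; subtract (-12.0927402141) → -34.9632137887
Divide by 2^2 − 1 = 3.
(4·(-11.7639885007) − (-12.0927402141))/(4 − 1) = -11.6544045962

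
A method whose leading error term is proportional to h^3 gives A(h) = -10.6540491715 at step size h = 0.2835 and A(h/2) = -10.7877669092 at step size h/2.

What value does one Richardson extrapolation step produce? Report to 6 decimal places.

-10.806869

Method order is 3; weight 2^3 = 8.
8*(-10.7877669092) = -86.3021352736; (-86.3021352736) − (-10.6540491715) = -75.6480861021
Denominator 8 − 1 = 7.
So the Richardson estimate is -10.8068694432.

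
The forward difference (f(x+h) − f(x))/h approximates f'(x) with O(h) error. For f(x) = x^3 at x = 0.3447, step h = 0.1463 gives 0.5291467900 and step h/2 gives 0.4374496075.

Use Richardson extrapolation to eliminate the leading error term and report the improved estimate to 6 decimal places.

Order 1 gives 2^r = 2 and 2^r − 1 = 1.
Weighted: 0.8748992150 − 0.5291467900 = 0.3457524250
R = 0.3457524250/1 = 0.3457524250

0.345752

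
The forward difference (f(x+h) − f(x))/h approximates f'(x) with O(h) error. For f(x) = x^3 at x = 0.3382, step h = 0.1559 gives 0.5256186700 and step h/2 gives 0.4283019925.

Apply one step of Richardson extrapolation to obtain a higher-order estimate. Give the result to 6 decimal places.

r = 1, so 2^r = 2.
Numerator 2×A(h/2) − A(h) = 2×0.4283019925 − 0.5256186700 = 0.3309853150
(2×0.4283019925 − 0.5256186700)/(2 − 1) = 0.3309853150

0.330985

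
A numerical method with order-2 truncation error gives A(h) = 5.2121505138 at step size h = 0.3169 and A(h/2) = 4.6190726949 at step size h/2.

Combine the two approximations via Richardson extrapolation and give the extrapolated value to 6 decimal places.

With r = 2 the leading error scales as h^2, so the weight is 2^2 = 4.
2^2·A(h/2) = 18.4762907796; minus A(h) gives 13.2641402658.
Divide by 2^2 − 1 = 3.
R = 13.2641402658/3 = 4.4213800886
Gap between inputs: 5.931e-01; correction applied: −0.1976926063.

4.421380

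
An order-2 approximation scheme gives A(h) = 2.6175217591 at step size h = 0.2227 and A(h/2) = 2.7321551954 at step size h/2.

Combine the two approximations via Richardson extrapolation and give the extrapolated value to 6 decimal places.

Leading term ∝ h^2; use weight 4 = 2^2.
4·2.7321551954 = 10.9286207816; subtract 2.6175217591 → 8.3110990225
Denominator 4 − 1 = 3.
So the Richardson estimate is 2.7703663408.

2.770366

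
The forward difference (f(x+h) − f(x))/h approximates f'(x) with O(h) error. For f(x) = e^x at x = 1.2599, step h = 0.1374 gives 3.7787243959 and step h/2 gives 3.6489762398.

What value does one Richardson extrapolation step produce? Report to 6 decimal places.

3.519228

Error is O(h^1); halving h shrinks it by 2^1 = 2.
Numerator 2*A(h/2) − A(h) = 2*3.6489762398 − 3.7787243959 = 3.5192280837
Denominator 2 − 1 = 1.
3.5192280837 ÷ 1 = 3.5192280837
Correction |R − A(h/2)| = 1.297e-01; gap |A(h/2) − A(h)| = 1.297e-01.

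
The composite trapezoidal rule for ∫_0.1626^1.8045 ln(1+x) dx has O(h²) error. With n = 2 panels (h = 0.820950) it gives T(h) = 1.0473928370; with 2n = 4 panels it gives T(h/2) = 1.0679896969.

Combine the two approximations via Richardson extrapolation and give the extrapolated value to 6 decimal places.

Error is O(h^2); halving h shrinks it by 2^2 = 4.
Top: 4(1.0679896969) − (1.0473928370) = 3.2245659506
Denominator 4 − 1 = 3.
Extrapolated: 3.2245659506 / 3 = 1.0748553169

1.074855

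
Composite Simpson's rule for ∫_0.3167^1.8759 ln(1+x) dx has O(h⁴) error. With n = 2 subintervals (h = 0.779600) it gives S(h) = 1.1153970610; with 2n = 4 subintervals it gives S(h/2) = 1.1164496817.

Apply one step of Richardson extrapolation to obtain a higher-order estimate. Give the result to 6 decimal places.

r = 4, so 2^r = 16.
2^4×A(h/2) = 17.8631949072; minus A(h) gives 16.7477978462.
(16×1.1164496817 − 1.1153970610)/(16 − 1) = 1.1165198564
Gap between inputs: 1.053e-03; correction applied: +0.0000701747.

1.116520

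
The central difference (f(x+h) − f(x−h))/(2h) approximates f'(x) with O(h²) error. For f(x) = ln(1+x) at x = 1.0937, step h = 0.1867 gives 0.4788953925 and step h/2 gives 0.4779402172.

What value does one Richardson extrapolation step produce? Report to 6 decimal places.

Order 2 gives 2^r = 4 and 2^r − 1 = 3.
Weighted: 1.9117608688 − 0.4788953925 = 1.4328654763
R = 1.4328654763/3 = 0.4776218254

0.477622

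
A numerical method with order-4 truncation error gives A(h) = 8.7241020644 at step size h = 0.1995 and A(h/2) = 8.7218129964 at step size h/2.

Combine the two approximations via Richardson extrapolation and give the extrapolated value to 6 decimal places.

8.721660

Order 4 gives 2^r = 16 and 2^r − 1 = 15.
16·8.7218129964 = 139.5490079424; 139.5490079424 − 8.7241020644 = 130.8249058780
R = 130.8249058780/15 = 8.7216603919
Gap between inputs: 2.289e-03; correction applied: −0.0001526045.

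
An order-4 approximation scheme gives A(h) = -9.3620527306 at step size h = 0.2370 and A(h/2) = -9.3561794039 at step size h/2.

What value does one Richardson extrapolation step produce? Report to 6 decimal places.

Method order is 4; weight 2^4 = 16.
16×(-9.3561794039) − (-9.3620527306) = -140.3368177318
Extrapolated: (-140.3368177318) / 15 = -9.3557878488

-9.355788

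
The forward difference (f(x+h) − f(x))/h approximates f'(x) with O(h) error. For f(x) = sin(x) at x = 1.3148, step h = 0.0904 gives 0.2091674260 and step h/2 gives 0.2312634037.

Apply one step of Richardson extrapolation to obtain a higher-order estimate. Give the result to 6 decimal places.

0.253359

Order 1 gives 2^r = 2 and 2^r − 1 = 1.
2^1 × A(h/2) = 0.4625268074; minus A(h) gives 0.2533593814.
Denominator 2 − 1 = 1.
R = 0.2533593814/1 = 0.2533593814
Correction |R − A(h/2)| = 2.210e-02; gap |A(h/2) − A(h)| = 2.210e-02.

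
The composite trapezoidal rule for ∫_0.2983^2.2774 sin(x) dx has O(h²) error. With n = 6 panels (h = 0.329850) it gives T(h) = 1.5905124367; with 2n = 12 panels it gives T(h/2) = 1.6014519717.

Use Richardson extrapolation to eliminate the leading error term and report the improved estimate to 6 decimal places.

1.605098

Error is O(h^2); halving h shrinks it by 2^2 = 4.
Weighted: 6.4058078868 − 1.5905124367 = 4.8152954501
R = 4.8152954501/3 = 1.6050984834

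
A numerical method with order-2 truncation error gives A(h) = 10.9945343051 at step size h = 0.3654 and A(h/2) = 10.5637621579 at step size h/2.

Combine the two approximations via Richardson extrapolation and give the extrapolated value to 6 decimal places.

r = 2, so 2^r = 4.
Difference of the inputs: 10.5637621579 − 10.9945343051 = -0.4307721472
Correction (A(h/2) − A(h))/(4 − 1) = (-0.4307721472)/3 = -0.1435907157
R = 10.5637621579 − 0.1435907157 = 10.4201714422

10.420171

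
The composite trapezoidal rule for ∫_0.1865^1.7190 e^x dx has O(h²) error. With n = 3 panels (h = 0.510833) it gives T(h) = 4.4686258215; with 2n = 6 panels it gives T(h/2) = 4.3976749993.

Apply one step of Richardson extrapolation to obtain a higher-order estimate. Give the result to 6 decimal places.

Method order is 2; weight 2^2 = 4.
2^2 × A(h/2) = 17.5906999972; minus A(h) gives 13.1220741757.
Divide by 2^2 − 1 = 3.
13.1220741757 ÷ 3 = 4.3740247252

4.374025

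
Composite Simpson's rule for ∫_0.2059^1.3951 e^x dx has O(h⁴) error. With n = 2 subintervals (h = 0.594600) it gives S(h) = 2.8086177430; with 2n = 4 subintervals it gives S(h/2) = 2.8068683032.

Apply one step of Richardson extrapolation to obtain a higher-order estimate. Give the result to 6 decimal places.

Error is O(h^4); halving h shrinks it by 2^4 = 16.
Weighted: 44.9098928512 − 2.8086177430 = 42.1012751082
Denominator 16 − 1 = 15.
42.1012751082 ÷ 15 = 2.8067516739
Correction |R − A(h/2)| = 1.166e-04; gap |A(h/2) − A(h)| = 1.749e-03.

2.806752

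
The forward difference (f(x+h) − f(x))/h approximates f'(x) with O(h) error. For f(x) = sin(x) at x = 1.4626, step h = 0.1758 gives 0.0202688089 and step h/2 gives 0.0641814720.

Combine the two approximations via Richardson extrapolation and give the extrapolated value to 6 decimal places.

r = 1, so 2^r = 2.
Weighted: 0.1283629440 − 0.0202688089 = 0.1080941351
Denominator 2 − 1 = 1.
So the Richardson estimate is 0.1080941351.
Shift from A(h/2): +0.0439126631.

0.108094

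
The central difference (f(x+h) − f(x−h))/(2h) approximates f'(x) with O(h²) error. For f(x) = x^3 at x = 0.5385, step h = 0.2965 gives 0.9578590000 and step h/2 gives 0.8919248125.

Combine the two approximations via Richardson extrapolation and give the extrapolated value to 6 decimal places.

The method has order 2: 2^2 = 4.
A(h/2) − A(h) = 0.8919248125 − 0.9578590000 = -0.0659341875
Divide by 2^2 − 1 = 3: (-0.0659341875)/3 = -0.0219780625
R = 0.8919248125 − 0.0219780625 = 0.8699467500

0.869947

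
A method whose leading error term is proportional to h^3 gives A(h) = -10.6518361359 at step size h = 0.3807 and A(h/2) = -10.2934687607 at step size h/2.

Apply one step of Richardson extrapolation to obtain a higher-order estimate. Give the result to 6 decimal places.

-10.242273

r = 3, so 2^r = 8.
2^3·A(h/2) = -82.3477500856; minus A(h) gives -71.6959139497.
R = (-71.6959139497)/7 = -10.2422734214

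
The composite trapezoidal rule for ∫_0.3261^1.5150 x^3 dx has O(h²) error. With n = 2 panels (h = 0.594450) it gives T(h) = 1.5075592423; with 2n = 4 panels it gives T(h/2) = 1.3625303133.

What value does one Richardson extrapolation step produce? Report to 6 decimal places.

1.314187

r = 2: numerator weight 4, denominator 3.
Difference of the inputs: 1.3625303133 − 1.5075592423 = -0.1450289290
Correction (A(h/2) − A(h))/(4 − 1) = (-0.1450289290)/3 = -0.0483429763
R = 1.3625303133 − 0.0483429763 = 1.3141873370
Gap between inputs: 1.450e-01; correction applied: −0.0483429763.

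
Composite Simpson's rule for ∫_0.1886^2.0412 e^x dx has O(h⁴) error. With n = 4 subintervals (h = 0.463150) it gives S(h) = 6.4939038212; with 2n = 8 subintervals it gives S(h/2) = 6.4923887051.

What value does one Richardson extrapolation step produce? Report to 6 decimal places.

6.492288

Error is O(h^4); halving h shrinks it by 2^4 = 16.
16 × 6.4923887051 = 103.8782192816; 103.8782192816 − 6.4939038212 = 97.3843154604
Denominator 16 − 1 = 15.
R = 97.3843154604/15 = 6.4922876974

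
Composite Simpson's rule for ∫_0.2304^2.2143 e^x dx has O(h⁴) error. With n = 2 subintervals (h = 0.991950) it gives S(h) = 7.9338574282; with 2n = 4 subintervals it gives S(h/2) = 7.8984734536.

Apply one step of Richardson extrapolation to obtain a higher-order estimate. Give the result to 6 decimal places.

7.896115

Error is O(h^4); halving h shrinks it by 2^4 = 16.
16*7.8984734536 = 126.3755752576; 126.3755752576 − 7.9338574282 = 118.4417178294
Extrapolated: 118.4417178294 / 15 = 7.8961145220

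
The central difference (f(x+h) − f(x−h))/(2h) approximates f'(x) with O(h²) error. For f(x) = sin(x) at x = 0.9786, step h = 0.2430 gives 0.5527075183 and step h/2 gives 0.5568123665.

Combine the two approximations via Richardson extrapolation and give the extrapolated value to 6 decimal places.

Leading term ∝ h^2; use weight 4 = 2^2.
4×0.5568123665 = 2.2272494660; 2.2272494660 − 0.5527075183 = 1.6745419477
Extrapolated: 1.6745419477 / 3 = 0.5581806492
Correction |R − A(h/2)| = 1.368e-03; gap |A(h/2) − A(h)| = 4.105e-03.

0.558181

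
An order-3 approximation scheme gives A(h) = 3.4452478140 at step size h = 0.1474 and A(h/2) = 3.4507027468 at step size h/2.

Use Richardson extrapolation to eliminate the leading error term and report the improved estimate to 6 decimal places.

r = 3: numerator weight 8, denominator 7.
8*3.4507027468 − 3.4452478140 = 24.1603741604
Denominator 8 − 1 = 7.
24.1603741604 ÷ 7 = 3.4514820229

3.451482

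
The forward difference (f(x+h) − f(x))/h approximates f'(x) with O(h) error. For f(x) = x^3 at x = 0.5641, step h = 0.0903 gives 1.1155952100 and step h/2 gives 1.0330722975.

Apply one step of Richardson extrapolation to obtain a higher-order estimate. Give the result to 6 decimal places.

r = 1: numerator weight 2, denominator 1.
Difference of the inputs: 1.0330722975 − 1.1155952100 = -0.0825229125
Correction (A(h/2) − A(h))/(2 − 1) = (-0.0825229125)/1 = -0.0825229125
R = 1.0330722975 − 0.0825229125 = 0.9505493850

0.950549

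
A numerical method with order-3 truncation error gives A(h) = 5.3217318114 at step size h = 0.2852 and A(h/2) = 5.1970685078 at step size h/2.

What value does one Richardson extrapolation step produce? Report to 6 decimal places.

Error is O(h^3); halving h shrinks it by 2^3 = 8.
2^3×A(h/2) = 41.5765480624; minus A(h) gives 36.2548162510.
Divide by 2^3 − 1 = 7.
(8×5.1970685078 − 5.3217318114)/(8 − 1) = 5.1792594644
Shift from A(h/2): −0.0178090434.

5.179259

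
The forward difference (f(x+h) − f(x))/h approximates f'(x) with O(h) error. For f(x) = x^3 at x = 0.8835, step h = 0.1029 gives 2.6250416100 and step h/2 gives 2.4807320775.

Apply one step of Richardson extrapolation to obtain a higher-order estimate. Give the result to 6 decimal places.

2.336423

The method has order 1: 2^1 = 2.
Weighted: 4.9614641550 − 2.6250416100 = 2.3364225450
Divide by 2^1 − 1 = 1.
Result: 2.3364225450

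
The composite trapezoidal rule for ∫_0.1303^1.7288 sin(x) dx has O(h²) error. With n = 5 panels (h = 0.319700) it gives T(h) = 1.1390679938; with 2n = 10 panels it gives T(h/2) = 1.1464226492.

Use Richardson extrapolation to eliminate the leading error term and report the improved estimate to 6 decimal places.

Leading term ∝ h^2; use weight 4 = 2^2.
4·1.1464226492 − 1.1390679938 = 3.4466226030
Divide by 2^2 − 1 = 3.
Extrapolated: 3.4466226030 / 3 = 1.1488742010
Shift from A(h/2): +0.0024515518.

1.148874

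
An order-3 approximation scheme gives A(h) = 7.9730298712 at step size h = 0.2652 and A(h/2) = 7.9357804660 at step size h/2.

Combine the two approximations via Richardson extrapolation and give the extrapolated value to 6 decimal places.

7.930459

With r = 3 the leading error scales as h^3, so the weight is 2^3 = 8.
Numerator 8·A(h/2) − A(h) = 8·7.9357804660 − 7.9730298712 = 55.5132138568
Divide by 2^3 − 1 = 7.
55.5132138568 ÷ 7 = 7.9304591224
Correction |R − A(h/2)| = 5.321e-03; gap |A(h/2) − A(h)| = 3.725e-02.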